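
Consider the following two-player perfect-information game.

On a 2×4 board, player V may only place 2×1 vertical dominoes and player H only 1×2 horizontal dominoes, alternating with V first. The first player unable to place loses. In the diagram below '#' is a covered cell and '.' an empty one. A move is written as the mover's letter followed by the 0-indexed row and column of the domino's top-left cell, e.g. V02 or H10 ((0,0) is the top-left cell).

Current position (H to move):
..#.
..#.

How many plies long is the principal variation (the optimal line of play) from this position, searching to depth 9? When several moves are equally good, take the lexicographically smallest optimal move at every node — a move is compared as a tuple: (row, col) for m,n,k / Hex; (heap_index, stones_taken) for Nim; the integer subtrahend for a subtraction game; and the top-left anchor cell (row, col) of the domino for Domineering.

p1 H@[..#./..#.]: H00[###./..#.]+1* H10[..#./###.]+1
p2 V@[###./..#.]: V03[####/..##]-1*
p3 H@[####/..##]: H10[####/####]+1*
p4 V@[####/####] terminal -1; root [..#./..#.] d9

PV length from [..#./..#.]: 3 plies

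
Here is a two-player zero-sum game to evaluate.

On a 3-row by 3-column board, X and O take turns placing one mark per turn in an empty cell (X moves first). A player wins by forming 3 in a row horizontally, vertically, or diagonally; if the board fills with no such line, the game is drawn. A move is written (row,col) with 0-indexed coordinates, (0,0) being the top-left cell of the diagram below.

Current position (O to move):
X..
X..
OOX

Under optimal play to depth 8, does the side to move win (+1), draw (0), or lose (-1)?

value(X../X../OOX, O) = +1

p1 O@[X../X../OOX]: (0,1)[XO./X../OOX]-1 (0,2)[X.O/X../OOX]-1 (1,1)[X../XO./OOX]+1* (1,2)[X../X.O/OOX]-1
p2 X@[X../XO./OOX]: (0,1)[XX./XO./OOX]-1* (0,2)[X.X/XO./OOX]-1 (1,2)[X../XOX/OOX]-1
p3 O@[XX./XO./OOX]: (0,2)[XXO/XO./OOX]+1* (1,2)[XX./XOO/OOX]-1
p4 X@[XXO/XO./OOX] terminal -1; root [X../X../OOX] d8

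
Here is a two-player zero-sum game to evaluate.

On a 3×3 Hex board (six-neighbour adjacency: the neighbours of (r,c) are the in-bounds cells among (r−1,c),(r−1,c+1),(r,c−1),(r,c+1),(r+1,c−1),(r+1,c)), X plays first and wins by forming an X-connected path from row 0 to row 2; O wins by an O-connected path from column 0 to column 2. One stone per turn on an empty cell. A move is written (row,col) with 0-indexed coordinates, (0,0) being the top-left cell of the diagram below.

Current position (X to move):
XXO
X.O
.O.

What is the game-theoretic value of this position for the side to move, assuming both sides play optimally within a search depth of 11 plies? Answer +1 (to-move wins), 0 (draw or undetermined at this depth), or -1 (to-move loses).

[XXO/X.O/.O.] X move#1: (1,1):-1/XXO/XXO/.O., (2,0):+1/XXO/X.O/XO.*, (2,2):-1/XXO/X.O/.OX
[XXO/X.O/XO.] end (terminal -1, O#2); searched XXO/X.O/.O. to 11

value(XXO/X.O/.O., X) = +1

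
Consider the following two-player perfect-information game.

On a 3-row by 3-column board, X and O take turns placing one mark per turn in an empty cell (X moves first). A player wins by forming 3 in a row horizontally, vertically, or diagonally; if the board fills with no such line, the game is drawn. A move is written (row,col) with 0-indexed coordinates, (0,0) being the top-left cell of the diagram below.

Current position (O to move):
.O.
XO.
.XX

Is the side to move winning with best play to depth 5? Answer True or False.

p1 O@[.O./XO./.XX]: (0,0)[OO./XO./.XX]-1 (0,2)[.OO/XO./.XX]-1 (1,2)[.O./XOO/.XX]-1 (2,0)[.O./XO./OXX]+0*
p2 X@[.O./XO./OXX]: (0,0)[XO./XO./OXX]-1 (0,2)[.OX/XO./OXX]+0* (1,2)[.O./XOX/OXX]-1
p3 O@[.OX/XO./OXX]: (0,0)[OOX/XO./OXX]-1 (1,2)[.OX/XOO/OXX]+0*
p4 X@[.OX/XOO/OXX]: (0,0)[XOX/XOO/OXX]+0*
p5 O@[XOX/XOO/OXX] terminal +0; root [.O./XO./.XX] d5

O winning at [.O./XO./.XX]: False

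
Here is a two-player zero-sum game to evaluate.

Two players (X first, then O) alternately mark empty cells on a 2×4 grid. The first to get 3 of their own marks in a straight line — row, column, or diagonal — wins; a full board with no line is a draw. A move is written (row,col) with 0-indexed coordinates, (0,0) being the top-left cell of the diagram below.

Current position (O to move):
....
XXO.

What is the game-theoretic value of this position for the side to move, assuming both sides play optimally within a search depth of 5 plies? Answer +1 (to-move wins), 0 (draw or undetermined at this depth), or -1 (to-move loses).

value(..../XXO., O) = 0

p1 O@[..../XXO.]: (0,0)[O.../XXO.]+0* (0,1)[.O../XXO.]+0 (0,2)[..O./XXO.]+0 (0,3)[...O/XXO.]+0 (1,3)[..../XXOO]+0
p2 X@[O.../XXO.]: (0,1)[OX../XXO.]+0* (0,2)[O.X./XXO.]+0 (0,3)[O..X/XXO.]+0 (1,3)[O.../XXOX]+0
p3 O@[OX../XXO.]: (0,2)[OXO./XXO.]+0* (0,3)[OX.O/XXO.]+0 (1,3)[OX../XXOO]+0
p4 X@[OXO./XXO.]: (0,3)[OXOX/XXO.]+0* (1,3)[OXO./XXOX]+0
p5 O@[OXOX/XXO.]: (1,3)[OXOX/XXOO]+0*
p6 X@[OXOX/XXOO] terminal +0; root [..../XXO.] d5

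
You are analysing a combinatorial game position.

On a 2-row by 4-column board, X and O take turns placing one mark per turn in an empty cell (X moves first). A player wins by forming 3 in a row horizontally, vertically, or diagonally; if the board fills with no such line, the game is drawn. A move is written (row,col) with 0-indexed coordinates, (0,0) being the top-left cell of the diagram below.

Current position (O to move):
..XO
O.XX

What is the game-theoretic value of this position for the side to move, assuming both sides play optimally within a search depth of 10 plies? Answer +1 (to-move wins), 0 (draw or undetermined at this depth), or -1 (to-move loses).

value(..XO/O.XX, O) = 0

[..XO/O.XX] O move#1: (0,0):-1/O.XO/O.XX, (0,1):-1/.OXO/O.XX, (1,1):+0/..XO/OOXX*
[..XO/OOXX] X move#2: (0,0):+0/X.XO/OOXX*, (0,1):+0/.XXO/OOXX
[X.XO/OOXX] O move#3: (0,1):+0/XOXO/OOXX*
[XOXO/OOXX] end (terminal +0, X#4); searched ..XO/O.XX to 10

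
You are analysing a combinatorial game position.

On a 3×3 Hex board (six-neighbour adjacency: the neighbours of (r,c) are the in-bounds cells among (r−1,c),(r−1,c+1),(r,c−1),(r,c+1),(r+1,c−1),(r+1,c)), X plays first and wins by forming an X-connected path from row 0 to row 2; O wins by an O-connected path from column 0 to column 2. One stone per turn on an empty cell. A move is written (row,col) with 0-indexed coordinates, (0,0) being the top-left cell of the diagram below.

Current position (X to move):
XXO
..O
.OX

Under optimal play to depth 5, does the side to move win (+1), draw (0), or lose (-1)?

value(XXO/..O/.OX, X) = +1

p1 X@[XXO/..O/.OX]: (1,0)[XXO/X.O/.OX]-1 (1,1)[XXO/.XO/.OX]-1 (2,0)[XXO/..O/XOX]+1*
p2 O@[XXO/..O/XOX]: (1,0)[XXO/O.O/XOX]-1* (1,1)[XXO/.OO/XOX]-1
p3 X@[XXO/O.O/XOX]: (1,1)[XXO/OXO/XOX]+1*
p4 O@[XXO/OXO/XOX] terminal -1; root [XXO/..O/.OX] d5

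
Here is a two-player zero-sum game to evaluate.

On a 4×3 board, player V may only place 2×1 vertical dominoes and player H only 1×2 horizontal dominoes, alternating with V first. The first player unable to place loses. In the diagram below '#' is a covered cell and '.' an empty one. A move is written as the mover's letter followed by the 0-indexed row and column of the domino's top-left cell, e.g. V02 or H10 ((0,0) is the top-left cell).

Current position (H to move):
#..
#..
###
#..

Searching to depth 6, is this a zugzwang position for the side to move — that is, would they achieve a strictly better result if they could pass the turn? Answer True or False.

p1 H@[#../#../###/#..]: H01[###/#../###/#..]+1* H11[#../###/###/#..]+1 H31[#../#../###/###]-1
p2 V@[###/#../###/#..] terminal -1; root [#../#../###/#..] d6
suppose H passes — search the same position with V to move:
pass> p1 V@[#../#../###/#..]: V01[##./##./###/#..]+1* V02[#.#/#.#/###/#..]+1
pass> p2 H@[##./##./###/#..]: H31[##./##./###/###]-1*
pass> p3 V@[##./##./###/###]: V02[###/###/###/###]+1*
pass> p4 H@[###/###/###/###] terminal -1; root [#../#../###/#..] d6
for H: play +1, pass -1

zugzwang(#../#../###/#.., H) = False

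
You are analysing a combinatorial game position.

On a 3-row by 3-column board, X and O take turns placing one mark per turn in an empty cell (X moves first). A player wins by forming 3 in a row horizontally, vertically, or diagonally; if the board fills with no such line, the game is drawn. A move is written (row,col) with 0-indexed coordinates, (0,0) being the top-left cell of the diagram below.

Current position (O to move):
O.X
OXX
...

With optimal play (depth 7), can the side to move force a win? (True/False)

O winning at [O.X/OXX/...]: True

ply 1, O at O.X/OXX/... | (0,1)=-1→OOX/OXX/...; (2,0)=+1→O.X/OXX/O..*; (2,1)=-1→O.X/OXX/.O.; (2,2)=-1→O.X/OXX/..O
ply 2: O.X/OXX/O.. is terminal -1 (X); from O.X/OXX/... depth 7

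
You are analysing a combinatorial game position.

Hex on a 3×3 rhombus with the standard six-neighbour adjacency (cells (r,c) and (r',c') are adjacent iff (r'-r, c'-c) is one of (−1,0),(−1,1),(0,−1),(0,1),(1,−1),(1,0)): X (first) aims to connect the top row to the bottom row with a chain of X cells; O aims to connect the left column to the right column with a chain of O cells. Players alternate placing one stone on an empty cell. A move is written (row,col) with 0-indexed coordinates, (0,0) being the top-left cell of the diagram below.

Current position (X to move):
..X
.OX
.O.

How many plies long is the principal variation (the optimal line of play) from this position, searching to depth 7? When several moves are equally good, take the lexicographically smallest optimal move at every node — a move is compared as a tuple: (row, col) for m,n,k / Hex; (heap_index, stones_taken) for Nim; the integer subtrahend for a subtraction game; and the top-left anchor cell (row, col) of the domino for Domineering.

PV length from [..X/.OX/.O.]: 5 plies

[..X/.OX/.O.] X move#1: (0,0):-1/X.X/.OX/.O., (0,1):-1/.XX/.OX/.O., (1,0):+1/..X/XOX/.O.*, (2,0):+1/..X/.OX/XO., (2,2):+1/..X/.OX/.OX
[..X/XOX/.O.] O move#2: (0,0):-1/O.X/XOX/.O.*, (0,1):-1/.OX/XOX/.O., (2,0):-1/..X/XOX/OO., (2,2):-1/..X/XOX/.OO
[O.X/XOX/.O.] X move#3: (0,1):+1/OXX/XOX/.O.*, (2,0):+1/O.X/XOX/XO., (2,2):+1/O.X/XOX/.OX
[OXX/XOX/.O.] O move#4: (2,0):-1/OXX/XOX/OO.*, (2,2):-1/OXX/XOX/.OO
[OXX/XOX/OO.] X move#5: (2,2):+1/OXX/XOX/OOX*
[OXX/XOX/OOX] end (terminal -1, O#6); searched ..X/.OX/.O. to 7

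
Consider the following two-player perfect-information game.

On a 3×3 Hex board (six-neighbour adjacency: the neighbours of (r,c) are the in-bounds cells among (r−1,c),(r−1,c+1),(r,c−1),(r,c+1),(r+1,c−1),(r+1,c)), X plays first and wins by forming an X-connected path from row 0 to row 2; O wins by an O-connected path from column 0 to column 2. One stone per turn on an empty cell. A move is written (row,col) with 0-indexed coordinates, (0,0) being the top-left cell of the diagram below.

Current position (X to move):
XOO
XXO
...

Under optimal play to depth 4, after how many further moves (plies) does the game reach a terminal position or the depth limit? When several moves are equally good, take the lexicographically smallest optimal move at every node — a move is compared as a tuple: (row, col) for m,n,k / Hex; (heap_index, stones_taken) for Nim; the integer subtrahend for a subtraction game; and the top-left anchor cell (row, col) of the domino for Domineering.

[XOO/XXO/...] X move#1: (2,0):+1/XOO/XXO/X..*, (2,1):+1/XOO/XXO/.X., (2,2):+1/XOO/XXO/..X
[XOO/XXO/X..] end (terminal -1, O#2); searched XOO/XXO/... to 4

PV length from [XOO/XXO/...]: 1 ply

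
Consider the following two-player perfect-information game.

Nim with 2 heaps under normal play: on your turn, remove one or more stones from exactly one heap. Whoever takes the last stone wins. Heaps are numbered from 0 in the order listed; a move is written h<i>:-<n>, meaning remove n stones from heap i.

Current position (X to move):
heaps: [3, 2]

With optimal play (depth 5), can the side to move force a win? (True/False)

X winning at [(3,2)]: True

[(3,2)] X move#1: h0:-1:+1/(2,2)*, h0:-2:-1/(1,2), h0:-3:-1/(0,2), h1:-1:-1/(3,1), h1:-2:-1/(3,0)
[(2,2)] O move#2: h0:-1:-1/(1,2)*, h0:-2:-1/(0,2), h1:-1:-1/(2,1), h1:-2:-1/(2,0)
[(1,2)] X move#3: h0:-1:-1/(0,2), h1:-1:+1/(1,1)*, h1:-2:-1/(1,0)
[(1,1)] O move#4: h0:-1:-1/(0,1)*, h1:-1:-1/(1,0)
[(0,1)] X move#5: h1:-1:+1/(0,0)*
[(0,0)] end (terminal -1, O#6); searched (3,2) to 5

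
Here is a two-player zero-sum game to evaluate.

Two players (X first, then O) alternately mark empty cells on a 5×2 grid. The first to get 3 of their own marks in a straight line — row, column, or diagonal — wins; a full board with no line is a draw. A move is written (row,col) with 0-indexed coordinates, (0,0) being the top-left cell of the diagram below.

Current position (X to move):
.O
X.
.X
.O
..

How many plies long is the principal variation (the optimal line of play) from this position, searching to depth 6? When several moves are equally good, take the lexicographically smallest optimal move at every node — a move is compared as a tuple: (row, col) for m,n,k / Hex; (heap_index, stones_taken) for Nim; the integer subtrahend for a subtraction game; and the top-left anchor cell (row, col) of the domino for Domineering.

PV length from [.O/X./.X/.O/..]: 3 plies

ply 1, X at .O/X./.X/.O/.. | (0,0)=+0→XO/X./.X/.O/..; (1,1)=+0→.O/XX/.X/.O/..; (2,0)=+1→.O/X./XX/.O/..*; (3,0)=+0→.O/X./.X/XO/..; (4,0)=+0→.O/X./.X/.O/X.; (4,1)=+0→.O/X./.X/.O/.X
ply 2, O at .O/X./XX/.O/.. | (0,0)=-1→OO/X./XX/.O/..*; (1,1)=-1→.O/XO/XX/.O/..; (3,0)=-1→.O/X./XX/OO/..; (4,0)=-1→.O/X./XX/.O/O.; (4,1)=-1→.O/X./XX/.O/.O
ply 3, X at OO/X./XX/.O/.. | (1,1)=+0→OO/XX/XX/.O/..; (3,0)=+1→OO/X./XX/XO/..*; (4,0)=+0→OO/X./XX/.O/X.; (4,1)=+0→OO/X./XX/.O/.X
ply 4: OO/X./XX/XO/.. is terminal -1 (O); from .O/X./.X/.O/.. depth 6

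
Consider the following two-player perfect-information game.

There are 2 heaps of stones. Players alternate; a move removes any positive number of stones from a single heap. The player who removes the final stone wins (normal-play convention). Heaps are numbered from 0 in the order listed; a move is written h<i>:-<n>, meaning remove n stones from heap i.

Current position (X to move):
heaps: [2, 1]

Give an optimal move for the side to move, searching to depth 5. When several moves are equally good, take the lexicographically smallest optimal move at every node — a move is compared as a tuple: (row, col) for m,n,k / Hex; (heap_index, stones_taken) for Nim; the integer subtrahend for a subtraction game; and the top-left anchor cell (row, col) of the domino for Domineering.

X's best at [(2,1)]: h0:-1

ply 1, X at (2,1) | h0:-1=+1→(1,1)*; h0:-2=-1→(0,1); h1:-1=-1→(2,0)
ply 2, O at (1,1) | h0:-1=-1→(0,1)*; h1:-1=-1→(1,0)
ply 3, X at (0,1) | h1:-1=+1→(0,0)*
ply 4: (0,0) is terminal -1 (O); from (2,1) depth 5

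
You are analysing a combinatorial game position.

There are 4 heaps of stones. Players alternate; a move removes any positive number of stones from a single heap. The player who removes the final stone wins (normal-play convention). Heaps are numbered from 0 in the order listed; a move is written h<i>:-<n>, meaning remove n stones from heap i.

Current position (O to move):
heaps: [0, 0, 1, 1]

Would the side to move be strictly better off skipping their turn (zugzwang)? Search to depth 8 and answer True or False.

zugzwang((0,0,1,1), O) = True

[(0,0,1,1)] O move#1: h2:-1:-1/(0,0,0,1)*, h3:-1:-1/(0,0,1,0)
[(0,0,0,1)] X move#2: h3:-1:+1/(0,0,0,0)*
[(0,0,0,0)] end (terminal -1, O#3); searched (0,0,1,1) to 8
if O skipped the turn, X would face:
~ [(0,0,1,1)] X move#1: h2:-1:-1/(0,0,0,1)*, h3:-1:-1/(0,0,1,0)
~ [(0,0,0,1)] O move#2: h3:-1:+1/(0,0,0,0)*
~ [(0,0,0,0)] end (terminal -1, X#3); searched (0,0,1,1) to 8
compare (O): move=-1 vs pass=+1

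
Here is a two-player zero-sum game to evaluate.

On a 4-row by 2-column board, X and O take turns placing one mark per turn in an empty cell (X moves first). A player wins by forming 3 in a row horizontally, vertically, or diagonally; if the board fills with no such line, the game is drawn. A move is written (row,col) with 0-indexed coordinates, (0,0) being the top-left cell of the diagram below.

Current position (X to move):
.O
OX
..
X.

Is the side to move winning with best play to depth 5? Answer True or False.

p1 X@[.O/OX/../X.]: (0,0)[XO/OX/../X.]+0* (2,0)[.O/OX/X./X.]+0 (2,1)[.O/OX/.X/X.]+0 (3,1)[.O/OX/../XX]+0
p2 O@[XO/OX/../X.]: (2,0)[XO/OX/O./X.]+0* (2,1)[XO/OX/.O/X.]+0 (3,1)[XO/OX/../XO]+0
p3 X@[XO/OX/O./X.]: (2,1)[XO/OX/OX/X.]+0* (3,1)[XO/OX/O./XX]+0
p4 O@[XO/OX/OX/X.]: (3,1)[XO/OX/OX/XO]+0*
p5 X@[XO/OX/OX/XO] terminal +0; root [.O/OX/../X.] d5

X winning at [.O/OX/../X.]: False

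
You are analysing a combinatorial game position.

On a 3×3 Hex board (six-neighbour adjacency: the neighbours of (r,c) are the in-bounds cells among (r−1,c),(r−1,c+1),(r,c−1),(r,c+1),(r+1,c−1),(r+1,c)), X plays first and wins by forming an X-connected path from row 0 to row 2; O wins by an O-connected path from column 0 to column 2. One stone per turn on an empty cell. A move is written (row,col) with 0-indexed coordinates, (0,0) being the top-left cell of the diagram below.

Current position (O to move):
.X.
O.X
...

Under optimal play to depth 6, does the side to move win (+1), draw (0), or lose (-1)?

value(.X./O.X/..., O) = -1

[.X./O.X/...] O move#1: (0,0):-1/OX./O.X/...*, (0,2):-1/.XO/O.X/..., (1,1):-1/.X./OOX/..., (2,0):-1/.X./O.X/O.., (2,1):-1/.X./O.X/.O., (2,2):-1/.X./O.X/..O
[OX./O.X/...] X move#2: (0,2):+1/OXX/O.X/...*, (1,1):+1/OX./OXX/..., (2,0):+1/OX./O.X/X.., (2,1):+1/OX./O.X/.X., (2,2):+1/OX./O.X/..X
[OXX/O.X/...] O move#3: (1,1):-1/OXX/OOX/...*, (2,0):-1/OXX/O.X/O.., (2,1):-1/OXX/O.X/.O., (2,2):-1/OXX/O.X/..O
[OXX/OOX/...] X move#4: (2,0):+1/OXX/OOX/X..*, (2,1):+1/OXX/OOX/.X., (2,2):+1/OXX/OOX/..X
[OXX/OOX/X..] O move#5: (2,1):-1/OXX/OOX/XO.*, (2,2):-1/OXX/OOX/X.O
[OXX/OOX/XO.] X move#6: (2,2):+1/OXX/OOX/XOX*
[OXX/OOX/XOX] end (terminal -1, O#7); searched .X./O.X/... to 6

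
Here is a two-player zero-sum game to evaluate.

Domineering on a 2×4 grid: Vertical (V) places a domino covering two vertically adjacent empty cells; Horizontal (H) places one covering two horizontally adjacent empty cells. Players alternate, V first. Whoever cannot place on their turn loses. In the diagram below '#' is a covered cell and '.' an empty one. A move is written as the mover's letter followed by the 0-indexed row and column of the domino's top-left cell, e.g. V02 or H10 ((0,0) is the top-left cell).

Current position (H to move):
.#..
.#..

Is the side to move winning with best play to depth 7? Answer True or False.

H winning at [.#../.#..]: True

p1 H@[.#../.#..]: H02[.###/.#..]+1* H12[.#../.###]+1
p2 V@[.###/.#..]: V00[####/##..]-1*
p3 H@[####/##..]: H12[####/####]+1*
p4 V@[####/####] terminal -1; root [.#../.#..] d7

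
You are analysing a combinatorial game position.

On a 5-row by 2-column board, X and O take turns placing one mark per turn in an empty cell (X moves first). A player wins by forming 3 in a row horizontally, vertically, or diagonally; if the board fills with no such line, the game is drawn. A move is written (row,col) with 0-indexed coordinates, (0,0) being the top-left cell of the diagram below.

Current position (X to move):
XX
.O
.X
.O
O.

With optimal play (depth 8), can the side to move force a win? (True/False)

X winning at [XX/.O/.X/.O/O.]: False

[XX/.O/.X/.O/O.] X move#1: (1,0):+0/XX/XO/.X/.O/O.*, (2,0):+0/XX/.O/XX/.O/O., (3,0):+0/XX/.O/.X/XO/O., (4,1):+0/XX/.O/.X/.O/OX
[XX/XO/.X/.O/O.] O move#2: (2,0):+0/XX/XO/OX/.O/O.*, (3,0):-1/XX/XO/.X/OO/O., (4,1):-1/XX/XO/.X/.O/OO
[XX/XO/OX/.O/O.] X move#3: (3,0):+0/XX/XO/OX/XO/O.*, (4,1):-1/XX/XO/OX/.O/OX
[XX/XO/OX/XO/O.] O move#4: (4,1):+0/XX/XO/OX/XO/OO*
[XX/XO/OX/XO/OO] end (terminal +0, X#5); searched XX/.O/.X/.O/O. to 8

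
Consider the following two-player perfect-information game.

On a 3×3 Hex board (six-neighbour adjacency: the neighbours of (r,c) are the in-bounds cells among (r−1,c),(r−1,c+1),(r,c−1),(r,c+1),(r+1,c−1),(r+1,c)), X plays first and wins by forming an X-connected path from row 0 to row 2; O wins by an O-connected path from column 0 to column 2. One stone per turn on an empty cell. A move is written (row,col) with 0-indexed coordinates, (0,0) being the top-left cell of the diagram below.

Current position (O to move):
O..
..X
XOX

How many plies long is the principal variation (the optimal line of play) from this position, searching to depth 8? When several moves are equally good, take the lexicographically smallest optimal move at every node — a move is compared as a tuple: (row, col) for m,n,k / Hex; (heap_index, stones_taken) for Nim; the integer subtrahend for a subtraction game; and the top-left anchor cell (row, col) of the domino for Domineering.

PV length from [O../..X/XOX]: 2 plies

p1 O@[O../..X/XOX]: (0,1)[OO./..X/XOX]-1* (0,2)[O.O/..X/XOX]-1 (1,0)[O../O.X/XOX]-1 (1,1)[O../.OX/XOX]-1
p2 X@[OO./..X/XOX]: (0,2)[OOX/..X/XOX]+1* (1,0)[OO./X.X/XOX]-1 (1,1)[OO./.XX/XOX]-1
p3 O@[OOX/..X/XOX] terminal -1; root [O../..X/XOX] d8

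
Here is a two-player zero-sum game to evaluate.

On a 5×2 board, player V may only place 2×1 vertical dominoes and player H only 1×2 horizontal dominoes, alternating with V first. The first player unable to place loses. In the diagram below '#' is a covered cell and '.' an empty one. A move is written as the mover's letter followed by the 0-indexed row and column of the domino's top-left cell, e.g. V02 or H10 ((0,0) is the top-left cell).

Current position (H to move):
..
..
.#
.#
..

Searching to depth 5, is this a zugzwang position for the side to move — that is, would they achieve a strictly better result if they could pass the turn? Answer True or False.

p1 H@[../../.#/.#/..]: H00[##/../.#/.#/..]+1* H10[../##/.#/.#/..]+1 H40[../../.#/.#/##]-1
p2 V@[##/../.#/.#/..]: V10[##/#./##/.#/..]-1* V20[##/../##/##/..]-1 V30[##/../.#/##/#.]-1
p3 H@[##/#./##/.#/..]: H40[##/#./##/.#/##]+1*
p4 V@[##/#./##/.#/##] terminal -1; root [../../.#/.#/..] d5
if H skipped the turn, V would face:
~ p1 V@[../../.#/.#/..]: V00[#./#./.#/.#/..]+1* V01[.#/.#/.#/.#/..]+1 V10[../#./##/.#/..]+1 V20[../../##/##/..]-1 V30[../../.#/##/#.]-1
~ p2 H@[#./#./.#/.#/..]: H40[#./#./.#/.#/##]-1*
~ p3 V@[#./#./.#/.#/##]: V01[##/##/.#/.#/##]+1* V20[#./#./##/##/##]+1
~ p4 H@[##/##/.#/.#/##] terminal -1; root [../../.#/.#/..] d5
compare (H): move=+1 vs pass=-1

zugzwang(../../.#/.#/.., H) = False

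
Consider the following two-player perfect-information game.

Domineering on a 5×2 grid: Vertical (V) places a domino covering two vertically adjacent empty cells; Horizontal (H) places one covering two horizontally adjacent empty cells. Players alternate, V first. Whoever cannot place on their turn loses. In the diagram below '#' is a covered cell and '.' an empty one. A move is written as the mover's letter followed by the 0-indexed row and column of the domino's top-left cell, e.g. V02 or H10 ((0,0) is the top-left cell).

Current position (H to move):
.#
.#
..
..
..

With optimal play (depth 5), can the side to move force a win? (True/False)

[.#/.#/../../..] H move#1: H20:-1/.#/.#/##/../.., H30:+1/.#/.#/../##/..*, H40:-1/.#/.#/../../##
[.#/.#/../##/..] V move#2: V00:-1/##/##/../##/..*, V10:-1/.#/##/#./##/..
[##/##/../##/..] H move#3: H20:+1/##/##/##/##/..*, H40:+1/##/##/../##/##
[##/##/##/##/..] end (terminal -1, V#4); searched .#/.#/../../.. to 5

H winning at [.#/.#/../../..]: True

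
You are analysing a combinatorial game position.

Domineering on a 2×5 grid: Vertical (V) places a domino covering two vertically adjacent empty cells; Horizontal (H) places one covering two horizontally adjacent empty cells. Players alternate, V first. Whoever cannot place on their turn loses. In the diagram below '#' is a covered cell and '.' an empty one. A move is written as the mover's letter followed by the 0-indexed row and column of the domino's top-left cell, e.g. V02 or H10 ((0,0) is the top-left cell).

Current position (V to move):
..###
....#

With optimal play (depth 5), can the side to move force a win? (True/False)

V winning at [..###/....#]: True

[..###/....#] V move#1: V00:-1/#.###/#...#, V01:+1/.####/.#..#*
[.####/.#..#] H move#2: H12:-1/.####/.####*
[.####/.####] V move#3: V00:+1/#####/#####*
[#####/#####] end (terminal -1, H#4); searched ..###/....# to 5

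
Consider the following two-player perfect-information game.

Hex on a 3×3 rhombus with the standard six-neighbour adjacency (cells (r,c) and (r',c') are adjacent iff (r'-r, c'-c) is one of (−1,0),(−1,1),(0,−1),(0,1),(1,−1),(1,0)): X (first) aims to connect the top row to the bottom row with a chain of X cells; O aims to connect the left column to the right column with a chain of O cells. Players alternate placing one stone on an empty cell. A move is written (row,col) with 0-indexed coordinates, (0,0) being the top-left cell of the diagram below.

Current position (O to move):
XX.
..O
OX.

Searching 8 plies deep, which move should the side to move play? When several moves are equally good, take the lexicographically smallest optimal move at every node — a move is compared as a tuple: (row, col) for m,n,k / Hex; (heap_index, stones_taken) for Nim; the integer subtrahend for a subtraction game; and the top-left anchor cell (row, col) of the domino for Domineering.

O's best at [XX./..O/OX.]: (1,1)

[XX./..O/OX.] O move#1: (0,2):-1/XXO/..O/OX., (1,0):-1/XX./O.O/OX., (1,1):+1/XX./.OO/OX.*, (2,2):-1/XX./..O/OXO
[XX./.OO/OX.] end (terminal -1, X#2); searched XX./..O/OX. to 8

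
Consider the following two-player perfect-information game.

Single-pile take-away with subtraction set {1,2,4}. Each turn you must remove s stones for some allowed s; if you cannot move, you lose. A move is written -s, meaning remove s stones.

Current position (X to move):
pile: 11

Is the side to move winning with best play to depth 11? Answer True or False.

X winning at [11]: True

[11] X move#1: -1:-1/10, -2:+1/9*, -4:-1/7
[9] O move#2: -1:-1/8*, -2:-1/7, -4:-1/5
[8] X move#3: -1:-1/7, -2:+1/6*, -4:-1/4
[6] O move#4: -1:-1/5*, -2:-1/4, -4:-1/2
[5] X move#5: -1:-1/4, -2:+1/3*, -4:-1/1
[3] O move#6: -1:-1/2*, -2:-1/1
[2] X move#7: -1:-1/1, -2:+1/0*
[0] end (terminal -1, O#8); searched 11 to 11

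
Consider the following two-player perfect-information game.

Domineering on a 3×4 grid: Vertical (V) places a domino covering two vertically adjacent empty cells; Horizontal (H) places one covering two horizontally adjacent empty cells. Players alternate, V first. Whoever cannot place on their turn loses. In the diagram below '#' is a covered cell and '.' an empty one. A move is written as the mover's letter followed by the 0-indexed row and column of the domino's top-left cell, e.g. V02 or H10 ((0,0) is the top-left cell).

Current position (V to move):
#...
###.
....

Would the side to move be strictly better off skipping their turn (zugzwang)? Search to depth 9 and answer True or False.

zugzwang(#.../###./...., V) = False

[#.../###./....] V move#1: V03:-1/#..#/####/....*, V13:-1/#.../####/...#
[#..#/####/....] H move#2: H01:+1/####/####/....*, H20:+1/#..#/####/##.., H21:+1/#..#/####/.##., H22:+1/#..#/####/..##
[####/####/....] end (terminal -1, V#3); searched #.../###./.... to 9
if V skipped the turn, H would face:
~ [#.../###./....] H move#1: H01:+1/###./###./....*, H02:+1/#.##/###./...., H20:+1/#.../###./##.., H21:+1/#.../###./.##., H22:+1/#.../###./..##
~ [###./###./....] V move#2: V03:-1/####/####/....*, V13:-1/###./####/...#
~ [####/####/....] H move#3: H20:+1/####/####/##..*, H21:+1/####/####/.##., H22:+1/####/####/..##
~ [####/####/##..] end (terminal -1, V#4); searched #.../###./.... to 9
compare (V): move=-1 vs pass=-1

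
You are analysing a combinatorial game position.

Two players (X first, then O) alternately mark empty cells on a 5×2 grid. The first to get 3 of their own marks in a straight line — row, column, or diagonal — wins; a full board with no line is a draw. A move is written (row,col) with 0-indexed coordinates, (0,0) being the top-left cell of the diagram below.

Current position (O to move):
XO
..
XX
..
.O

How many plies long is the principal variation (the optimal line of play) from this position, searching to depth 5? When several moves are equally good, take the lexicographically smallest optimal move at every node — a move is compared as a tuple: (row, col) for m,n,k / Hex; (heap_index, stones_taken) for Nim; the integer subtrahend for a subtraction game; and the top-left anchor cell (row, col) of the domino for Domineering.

PV length from [XO/../XX/../.O]: 5 plies

p1 O@[XO/../XX/../.O]: (1,0)[XO/O./XX/../.O]+0* (1,1)[XO/.O/XX/../.O]-1 (3,0)[XO/../XX/O./.O]-1 (3,1)[XO/../XX/.O/.O]-1 (4,0)[XO/../XX/../OO]-1
p2 X@[XO/O./XX/../.O]: (1,1)[XO/OX/XX/../.O]+0* (3,0)[XO/O./XX/X./.O]+0 (3,1)[XO/O./XX/.X/.O]+0 (4,0)[XO/O./XX/../XO]+0
p3 O@[XO/OX/XX/../.O]: (3,0)[XO/OX/XX/O./.O]-1 (3,1)[XO/OX/XX/.O/.O]+0* (4,0)[XO/OX/XX/../OO]-1
p4 X@[XO/OX/XX/.O/.O]: (3,0)[XO/OX/XX/XO/.O]+0* (4,0)[XO/OX/XX/.O/XO]+0
p5 O@[XO/OX/XX/XO/.O]: (4,0)[XO/OX/XX/XO/OO]+0*
p6 X@[XO/OX/XX/XO/OO] terminal +0; root [XO/../XX/../.O] d5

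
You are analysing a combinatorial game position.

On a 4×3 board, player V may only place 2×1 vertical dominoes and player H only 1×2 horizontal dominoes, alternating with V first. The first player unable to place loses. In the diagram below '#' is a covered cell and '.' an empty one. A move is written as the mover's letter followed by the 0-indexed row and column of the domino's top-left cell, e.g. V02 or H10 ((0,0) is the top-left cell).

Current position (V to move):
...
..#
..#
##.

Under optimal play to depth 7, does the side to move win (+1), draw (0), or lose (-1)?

p1 V@[.../..#/..#/##.]: V00[#../#.#/..#/##.]+1* V01[.#./.##/..#/##.]+1 V10[.../#.#/#.#/##.]+1 V11[.../.##/.##/##.]+1
p2 H@[#../#.#/..#/##.]: H01[###/#.#/..#/##.]-1* H20[#../#.#/###/##.]-1
p3 V@[###/#.#/..#/##.]: V11[###/###/.##/##.]+1*
p4 H@[###/###/.##/##.] terminal -1; root [.../..#/..#/##.] d7

value(.../..#/..#/##., V) = +1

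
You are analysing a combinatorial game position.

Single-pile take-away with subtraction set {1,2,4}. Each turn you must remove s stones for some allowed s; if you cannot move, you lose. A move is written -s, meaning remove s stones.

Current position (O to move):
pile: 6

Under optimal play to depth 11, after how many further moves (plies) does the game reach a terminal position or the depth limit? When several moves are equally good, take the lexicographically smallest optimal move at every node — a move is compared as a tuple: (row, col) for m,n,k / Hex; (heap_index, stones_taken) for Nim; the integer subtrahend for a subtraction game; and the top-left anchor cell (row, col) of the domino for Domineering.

PV length from [6]: 4 plies

[6] O move#1: -1:-1/5*, -2:-1/4, -4:-1/2
[5] X move#2: -1:-1/4, -2:+1/3*, -4:-1/1
[3] O move#3: -1:-1/2*, -2:-1/1
[2] X move#4: -1:-1/1, -2:+1/0*
[0] end (terminal -1, O#5); searched 6 to 11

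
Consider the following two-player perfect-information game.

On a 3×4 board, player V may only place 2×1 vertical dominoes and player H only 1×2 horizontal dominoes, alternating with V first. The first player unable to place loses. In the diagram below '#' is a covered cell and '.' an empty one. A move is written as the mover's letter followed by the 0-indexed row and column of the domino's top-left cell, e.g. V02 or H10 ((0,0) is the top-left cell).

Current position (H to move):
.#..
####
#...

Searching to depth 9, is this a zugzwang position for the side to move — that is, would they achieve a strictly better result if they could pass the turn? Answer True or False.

zugzwang(.#../####/#..., H) = False

p1 H@[.#../####/#...]: H02[.###/####/#...]+1* H21[.#../####/###.]+1 H22[.#../####/#.##]+1
p2 V@[.###/####/#...] terminal -1; root [.#../####/#...] d9
if H skipped the turn, V would face:
~ p1 V@[.#../####/#...] terminal -1; root [.#../####/#...] d9
compare (H): move=+1 vs pass=+1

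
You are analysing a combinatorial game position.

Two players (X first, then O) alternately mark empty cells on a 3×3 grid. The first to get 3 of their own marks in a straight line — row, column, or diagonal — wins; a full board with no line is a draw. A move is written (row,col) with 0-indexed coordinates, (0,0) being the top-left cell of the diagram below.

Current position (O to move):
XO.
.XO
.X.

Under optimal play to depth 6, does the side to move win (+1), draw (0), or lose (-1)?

ply 1, O at XO./.XO/.X. | (0,2)=-1→XOO/.XO/.X.; (1,0)=-1→XO./OXO/.X.; (2,0)=-1→XO./.XO/OX.; (2,2)=+0→XO./.XO/.XO*
ply 2, X at XO./.XO/.XO | (0,2)=+0→XOX/.XO/.XO*; (1,0)=-1→XO./XXO/.XO; (2,0)=-1→XO./.XO/XXO
ply 3, O at XOX/.XO/.XO | (1,0)=-1→XOX/OXO/.XO; (2,0)=+0→XOX/.XO/OXO*
ply 4, X at XOX/.XO/OXO | (1,0)=+0→XOX/XXO/OXO*
ply 5: XOX/XXO/OXO is terminal +0 (O); from XO./.XO/.X. depth 6

value(XO./.XO/.X., O) = 0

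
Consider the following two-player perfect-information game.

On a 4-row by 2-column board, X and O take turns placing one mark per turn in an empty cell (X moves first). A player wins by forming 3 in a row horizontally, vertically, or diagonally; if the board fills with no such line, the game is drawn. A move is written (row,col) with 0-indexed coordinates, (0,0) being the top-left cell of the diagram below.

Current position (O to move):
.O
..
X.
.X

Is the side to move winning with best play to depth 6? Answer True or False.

[.O/../X./.X] O move#1: (0,0):+0/OO/../X./.X*, (1,0):+0/.O/O./X./.X, (1,1):+0/.O/.O/X./.X, (2,1):+0/.O/../XO/.X, (3,0):+0/.O/../X./OX
[OO/../X./.X] X move#2: (1,0):+0/OO/X./X./.X*, (1,1):+0/OO/.X/X./.X, (2,1):+0/OO/../XX/.X, (3,0):+0/OO/../X./XX
[OO/X./X./.X] O move#3: (1,1):-1/OO/XO/X./.X, (2,1):-1/OO/X./XO/.X, (3,0):+0/OO/X./X./OX*
[OO/X./X./OX] X move#4: (1,1):+0/OO/XX/X./OX*, (2,1):+0/OO/X./XX/OX
[OO/XX/X./OX] O move#5: (2,1):+0/OO/XX/XO/OX*
[OO/XX/XO/OX] end (terminal +0, X#6); searched .O/../X./.X to 6

O winning at [.O/../X./.X]: False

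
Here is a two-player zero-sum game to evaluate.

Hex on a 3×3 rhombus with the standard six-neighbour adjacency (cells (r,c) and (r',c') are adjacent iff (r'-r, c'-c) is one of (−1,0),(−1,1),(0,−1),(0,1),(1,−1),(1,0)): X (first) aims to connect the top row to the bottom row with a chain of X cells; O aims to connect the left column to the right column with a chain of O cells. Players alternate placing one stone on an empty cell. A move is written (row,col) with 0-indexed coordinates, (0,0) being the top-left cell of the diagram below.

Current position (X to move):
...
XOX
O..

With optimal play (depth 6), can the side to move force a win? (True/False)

X winning at [.../XOX/O..]: True

p1 X@[.../XOX/O..]: (0,0)[X../XOX/O..]-1 (0,1)[.X./XOX/O..]-1 (0,2)[..X/XOX/O..]+1* (2,1)[.../XOX/OX.]-1 (2,2)[.../XOX/O.X]-1
p2 O@[..X/XOX/O..]: (0,0)[O.X/XOX/O..]-1* (0,1)[.OX/XOX/O..]-1 (2,1)[..X/XOX/OO.]-1 (2,2)[..X/XOX/O.O]-1
p3 X@[O.X/XOX/O..]: (0,1)[OXX/XOX/O..]+1* (2,1)[O.X/XOX/OX.]+1 (2,2)[O.X/XOX/O.X]+1
p4 O@[OXX/XOX/O..]: (2,1)[OXX/XOX/OO.]-1* (2,2)[OXX/XOX/O.O]-1
p5 X@[OXX/XOX/OO.]: (2,2)[OXX/XOX/OOX]+1*
p6 O@[OXX/XOX/OOX] terminal -1; root [.../XOX/O..] d6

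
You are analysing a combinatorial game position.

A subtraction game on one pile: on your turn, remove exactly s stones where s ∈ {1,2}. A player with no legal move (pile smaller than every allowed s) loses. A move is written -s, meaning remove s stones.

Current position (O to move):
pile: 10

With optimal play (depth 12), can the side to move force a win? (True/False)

[10] O move#1: -1:+1/9*, -2:-1/8
[9] X move#2: -1:-1/8*, -2:-1/7
[8] O move#3: -1:-1/7, -2:+1/6*
[6] X move#4: -1:-1/5*, -2:-1/4
[5] O move#5: -1:-1/4, -2:+1/3*
[3] X move#6: -1:-1/2*, -2:-1/1
[2] O move#7: -1:-1/1, -2:+1/0*
[0] end (terminal -1, X#8); searched 10 to 12

O winning at [10]: True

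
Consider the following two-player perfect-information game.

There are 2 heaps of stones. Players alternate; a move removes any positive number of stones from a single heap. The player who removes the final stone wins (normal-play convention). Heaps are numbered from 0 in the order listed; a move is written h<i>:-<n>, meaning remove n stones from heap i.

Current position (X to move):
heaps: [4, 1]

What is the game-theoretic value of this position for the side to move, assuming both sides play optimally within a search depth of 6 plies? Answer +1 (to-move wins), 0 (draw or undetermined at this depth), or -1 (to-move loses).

[(4,1)] X move#1: h0:-1:-1/(3,1), h0:-2:-1/(2,1), h0:-3:+1/(1,1)*, h0:-4:-1/(0,1), h1:-1:-1/(4,0)
[(1,1)] O move#2: h0:-1:-1/(0,1)*, h1:-1:-1/(1,0)
[(0,1)] X move#3: h1:-1:+1/(0,0)*
[(0,0)] end (terminal -1, O#4); searched (4,1) to 6

value((4,1), X) = +1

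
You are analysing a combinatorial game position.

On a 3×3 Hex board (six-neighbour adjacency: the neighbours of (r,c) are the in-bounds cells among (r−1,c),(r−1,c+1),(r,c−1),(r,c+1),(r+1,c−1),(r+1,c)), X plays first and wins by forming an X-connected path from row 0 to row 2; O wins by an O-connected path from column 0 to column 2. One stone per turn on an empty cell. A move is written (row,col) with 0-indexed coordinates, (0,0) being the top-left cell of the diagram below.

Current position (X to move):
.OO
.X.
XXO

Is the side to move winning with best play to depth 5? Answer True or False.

X winning at [.OO/.X./XXO]: False

p1 X@[.OO/.X./XXO]: (0,0)[XOO/.X./XXO]-1* (1,0)[.OO/XX./XXO]-1 (1,2)[.OO/.XX/XXO]-1
p2 O@[XOO/.X./XXO]: (1,0)[XOO/OX./XXO]+1* (1,2)[XOO/.XO/XXO]-1
p3 X@[XOO/OX./XXO] terminal -1; root [.OO/.X./XXO] d5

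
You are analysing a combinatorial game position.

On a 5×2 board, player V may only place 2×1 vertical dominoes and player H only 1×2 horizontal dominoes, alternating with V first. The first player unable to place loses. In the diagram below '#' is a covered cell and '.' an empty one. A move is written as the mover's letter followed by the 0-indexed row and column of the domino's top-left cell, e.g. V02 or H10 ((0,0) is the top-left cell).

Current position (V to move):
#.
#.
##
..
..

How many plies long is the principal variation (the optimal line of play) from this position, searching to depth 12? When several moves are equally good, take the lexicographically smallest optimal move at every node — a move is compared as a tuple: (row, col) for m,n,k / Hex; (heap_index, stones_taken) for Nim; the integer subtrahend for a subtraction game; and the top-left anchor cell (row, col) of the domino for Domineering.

PV length from [#./#./##/../..]: 1 ply

p1 V@[#./#./##/../..]: V01[##/##/##/../..]-1 V30[#./#./##/#./#.]+1* V31[#./#./##/.#/.#]+1
p2 H@[#./#./##/#./#.] terminal -1; root [#./#./##/../..] d12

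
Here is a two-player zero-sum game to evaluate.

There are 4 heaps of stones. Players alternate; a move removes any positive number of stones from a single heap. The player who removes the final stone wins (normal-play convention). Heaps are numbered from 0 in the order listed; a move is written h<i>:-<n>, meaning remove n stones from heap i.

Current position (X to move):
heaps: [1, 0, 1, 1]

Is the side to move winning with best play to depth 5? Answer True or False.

[(1,0,1,1)] X move#1: h0:-1:+1/(0,0,1,1)*, h2:-1:+1/(1,0,0,1), h3:-1:+1/(1,0,1,0)
[(0,0,1,1)] O move#2: h2:-1:-1/(0,0,0,1)*, h3:-1:-1/(0,0,1,0)
[(0,0,0,1)] X move#3: h3:-1:+1/(0,0,0,0)*
[(0,0,0,0)] end (terminal -1, O#4); searched (1,0,1,1) to 5

X winning at [(1,0,1,1)]: True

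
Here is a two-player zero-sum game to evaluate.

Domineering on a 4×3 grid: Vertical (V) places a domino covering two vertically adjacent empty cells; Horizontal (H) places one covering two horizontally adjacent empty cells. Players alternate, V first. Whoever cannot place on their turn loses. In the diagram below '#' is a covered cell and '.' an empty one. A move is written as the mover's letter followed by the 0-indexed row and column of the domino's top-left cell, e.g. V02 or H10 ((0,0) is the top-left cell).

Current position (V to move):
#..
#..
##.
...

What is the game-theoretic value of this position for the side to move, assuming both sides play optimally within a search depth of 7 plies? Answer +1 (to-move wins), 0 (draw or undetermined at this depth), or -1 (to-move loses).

p1 V@[#../#../##./...]: V01[##./##./##./...]+1* V02[#.#/#.#/##./...]+1 V12[#../#.#/###/...]-1 V22[#../#../###/..#]-1
p2 H@[##./##./##./...]: H30[##./##./##./##.]-1* H31[##./##./##./.##]-1
p3 V@[##./##./##./##.]: V02[###/###/##./##.]+1* V12[##./###/###/##.]+1 V22[##./##./###/###]+1
p4 H@[###/###/##./##.] terminal -1; root [#../#../##./...] d7

value(#../#../##./..., V) = +1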